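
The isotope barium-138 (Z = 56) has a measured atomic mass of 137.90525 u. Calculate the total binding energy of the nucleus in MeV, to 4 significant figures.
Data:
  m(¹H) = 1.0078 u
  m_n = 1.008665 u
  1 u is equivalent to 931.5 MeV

1157 MeV

The nucleus contains 56 protons and 138 − 56 = 82 neutrons.
Total constituent mass: 56 × 1.0078 + 82 × 1.008665 = 139.147330 u
The mass defect is 139.147330 − 137.90525 = 1.242080 u.
E_B = 1.242080 × 931.5 = 1157.00 MeV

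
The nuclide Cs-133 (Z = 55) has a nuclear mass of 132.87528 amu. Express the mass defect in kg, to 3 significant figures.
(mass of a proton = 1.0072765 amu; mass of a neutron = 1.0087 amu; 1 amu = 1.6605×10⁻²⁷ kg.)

Z = 55, so N = A − Z = 133 − 55 = 78.
Σm = 55·m_p + 78·m_n = 55.4002075 + 78.6786 = 134.0788075 amu
The mass defect is 134.0788075 − 132.87528 = 1.2035275 amu.
In SI units: 1.2035275 amu × 1.6605×10⁻²⁷ kg/amu = 1.9985e-27 kg

2.00e-27 kg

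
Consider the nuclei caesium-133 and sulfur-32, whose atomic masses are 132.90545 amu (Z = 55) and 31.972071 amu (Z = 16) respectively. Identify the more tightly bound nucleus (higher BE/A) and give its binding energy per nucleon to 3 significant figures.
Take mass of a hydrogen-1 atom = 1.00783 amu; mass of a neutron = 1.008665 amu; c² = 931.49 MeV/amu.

sulfur-32; 8.50 MeV/nucleon

caesium-133: Σm = 55(1.00783) + 78(1.008665) = 134.106520 amu; Δm = 1.201070 amu; E_B = 1118.8 MeV; E_B/A = 8.412 MeV
sulfur-32: Σm = 16(1.00783) + 16(1.008665) = 32.263920 amu; Δm = 0.291849 amu; E_B = 271.85 MeV; E_B/A = 8.495 MeV
sulfur-32 has the higher binding energy per nucleon, so it is the more tightly bound nucleus.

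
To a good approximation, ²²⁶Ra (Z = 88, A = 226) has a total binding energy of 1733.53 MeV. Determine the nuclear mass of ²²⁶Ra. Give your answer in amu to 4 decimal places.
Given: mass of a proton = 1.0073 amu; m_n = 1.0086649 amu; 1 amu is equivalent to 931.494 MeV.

Mass defect = 1733.53 MeV / (931.494 MeV/amu) = 1.861021 amu
Constituent mass = 88(1.0073) + 138(1.0086649) = 227.8381562 amu
Nuclear mass = 227.8381562 − 1.861021 = 225.9771352 amu ≈ 225.9771 amu (to 4 decimal places)

225.9771 amu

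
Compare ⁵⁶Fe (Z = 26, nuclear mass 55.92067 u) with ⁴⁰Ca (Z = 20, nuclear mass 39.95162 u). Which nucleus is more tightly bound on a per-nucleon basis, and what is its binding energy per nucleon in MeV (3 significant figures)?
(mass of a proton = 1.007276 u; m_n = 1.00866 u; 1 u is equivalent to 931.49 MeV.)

⁵⁶Fe: Σm = 26(1.007276) + 30(1.00866) = 56.448976 u; Δm = 0.528306 u; E_B = 492.11 MeV; E_B/A = 8.788 MeV
⁴⁰Ca: Σm = 20(1.007276) + 20(1.00866) = 40.318720 u; Δm = 0.367100 u; E_B = 341.95 MeV; E_B/A = 8.549 MeV
⁵⁶Fe has the higher binding energy per nucleon, so it is the more tightly bound nucleus.

⁵⁶Fe; 8.79 MeV/nucleon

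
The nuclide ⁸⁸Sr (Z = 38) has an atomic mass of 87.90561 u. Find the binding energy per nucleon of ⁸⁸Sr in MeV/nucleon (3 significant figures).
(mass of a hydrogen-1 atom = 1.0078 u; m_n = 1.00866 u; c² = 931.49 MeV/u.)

8.72 MeV/nucleon

Z = 38, so N = A − Z = 88 − 38 = 50.
Mass of separated nucleons = 38(1.0078) + 50(1.00866) = 38.2964 + 50.43300 = 88.72940 u
The mass defect is 88.72940 − 87.90561 = 0.82379 u.
Binding energy = Δm·c² = 0.82379 × 931.49 MeV/u = 767.352 MeV
Per nucleon: 767.352 / 88 = 8.720 MeV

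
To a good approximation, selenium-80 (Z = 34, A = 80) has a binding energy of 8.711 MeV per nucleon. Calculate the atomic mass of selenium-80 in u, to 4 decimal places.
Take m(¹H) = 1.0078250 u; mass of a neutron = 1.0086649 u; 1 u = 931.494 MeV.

79.9165 u

Total binding energy = 80 × 8.711 = 696.880 MeV
Mass defect = 696.880 MeV / (931.494 MeV/u) = 0.748131 u
Constituent mass = 34(1.0078250) + 46(1.0086649) = 80.6646354 u
Atomic mass = 80.6646354 − 0.748131 = 79.9165044 u ≈ 79.9165 u (to 4 decimal places)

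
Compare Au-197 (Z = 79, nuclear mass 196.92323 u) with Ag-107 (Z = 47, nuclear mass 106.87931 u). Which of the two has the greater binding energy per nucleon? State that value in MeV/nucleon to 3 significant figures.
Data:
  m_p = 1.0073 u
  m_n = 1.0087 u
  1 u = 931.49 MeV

Au-197: Σm = 79(1.0073) + 118(1.0087) = 198.6033 u; Δm = 1.68007 u; E_B = 1565.0 MeV; E_B/A = 7.944 MeV
Ag-107: Σm = 47(1.0073) + 60(1.0087) = 107.8651 u; Δm = 0.98579 u; E_B = 918.25 MeV; E_B/A = 8.582 MeV
Ag-107 has the higher binding energy per nucleon, so it is the more tightly bound nucleus.

Ag-107; 8.58 MeV/nucleon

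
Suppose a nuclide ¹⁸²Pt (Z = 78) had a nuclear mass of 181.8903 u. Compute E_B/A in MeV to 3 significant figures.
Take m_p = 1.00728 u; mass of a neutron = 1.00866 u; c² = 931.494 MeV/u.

Total constituent mass: 78 × 1.00728 + 104 × 1.00866 = 183.46848 u
Mass defect Δm = 183.46848 − 181.8903 = 1.57818 u
Binding energy = Δm·c² = 1.57818 × 931.494 MeV/u = 1470.07 MeV
Per nucleon: 1470.07 / 182 = 8.077 MeV

8.08 MeV/nucleon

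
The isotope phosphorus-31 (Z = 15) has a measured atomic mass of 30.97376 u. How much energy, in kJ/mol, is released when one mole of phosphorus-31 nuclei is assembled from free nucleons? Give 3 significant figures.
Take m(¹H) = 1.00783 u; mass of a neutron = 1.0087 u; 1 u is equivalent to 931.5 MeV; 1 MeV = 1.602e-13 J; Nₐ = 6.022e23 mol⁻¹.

Z = 15, so N = A − Z = 31 − 15 = 16.
Total constituent mass: 15 × 1.00783 + 16 × 1.0087 = 31.25665 u
Mass defect Δm = 31.25665 − 30.97376 = 0.28289 u
Binding energy = Δm·c² = 0.28289 × 931.5 MeV/u = 263.512 MeV
Per nucleus in joules: 263.512 MeV × 1.602e-13 J/MeV = 4.2215e-11 J
Per mole: 4.2215e-11 J × 6.022e23 mol⁻¹ = 2.5422e+13 J/mol

2.54e+10 kJ/mol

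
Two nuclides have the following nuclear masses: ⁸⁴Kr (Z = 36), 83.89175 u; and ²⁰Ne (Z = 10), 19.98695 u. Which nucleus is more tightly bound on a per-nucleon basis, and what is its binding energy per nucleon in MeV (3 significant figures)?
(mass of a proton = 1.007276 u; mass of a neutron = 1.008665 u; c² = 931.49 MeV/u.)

⁸⁴Kr: Σm = 36(1.007276) + 48(1.008665) = 84.677856 u; Δm = 0.786106 u; E_B = 732.25 MeV; E_B/A = 8.717 MeV
²⁰Ne: Σm = 10(1.007276) + 10(1.008665) = 20.159410 u; Δm = 0.172460 u; E_B = 160.64 MeV; E_B/A = 8.032 MeV
⁸⁴Kr has the higher binding energy per nucleon, so it is the more tightly bound nucleus.

⁸⁴Kr; 8.72 MeV/nucleon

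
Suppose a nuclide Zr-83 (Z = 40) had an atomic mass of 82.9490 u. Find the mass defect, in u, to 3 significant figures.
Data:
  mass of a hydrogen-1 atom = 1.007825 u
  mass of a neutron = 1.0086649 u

With 40 protons and 43 neutrons (A = 83):
Mass of separated nucleons = 40(1.007825) + 43(1.0086649) = 40.313000 + 43.3725907 = 83.6855907 u
Mass defect Δm = 83.6855907 − 82.9490 = 0.7365907 u

0.737 u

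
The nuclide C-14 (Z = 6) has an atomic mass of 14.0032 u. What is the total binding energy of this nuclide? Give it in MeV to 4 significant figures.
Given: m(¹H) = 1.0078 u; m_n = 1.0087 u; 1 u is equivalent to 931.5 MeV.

Total constituent mass: 6 × 1.0078 + 8 × 1.0087 = 14.1164 u
The mass defect is 14.1164 − 14.0032 = 0.1132 u.
E_B = 0.1132 × 931.5 = 105.446 MeV

105.4 MeV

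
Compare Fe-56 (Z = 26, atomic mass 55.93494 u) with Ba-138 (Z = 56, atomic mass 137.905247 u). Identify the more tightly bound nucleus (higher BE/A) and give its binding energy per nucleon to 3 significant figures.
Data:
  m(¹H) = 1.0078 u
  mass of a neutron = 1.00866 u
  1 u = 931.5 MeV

Fe-56: Σm = 26(1.0078) + 30(1.00866) = 56.46260 u; Δm = 0.52766 u; E_B = 491.52 MeV; E_B/A = 8.777 MeV
Ba-138: Σm = 56(1.0078) + 82(1.00866) = 139.14692 u; Δm = 1.241673 u; E_B = 1156.6 MeV; E_B/A = 8.381 MeV
Fe-56 has the higher binding energy per nucleon, so it is the more tightly bound nucleus.

Fe-56; 8.78 MeV/nucleon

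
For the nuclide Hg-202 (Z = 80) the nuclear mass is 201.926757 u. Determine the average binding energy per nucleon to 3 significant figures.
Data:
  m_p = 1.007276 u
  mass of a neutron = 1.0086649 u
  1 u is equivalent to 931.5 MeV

7.90 MeV/nucleon

With 80 protons and 122 neutrons (A = 202):
Σm = 80·m_p + 122·m_n = 80.582080 + 123.0571178 = 203.6391978 u
Δm = 203.6391978 − 201.926757 = 1.7124408 u
Binding energy = Δm·c² = 1.7124408 × 931.5 MeV/u = 1595.14 MeV
BE/A = 1595.14 MeV / 202 = 7.897 MeV/nucleon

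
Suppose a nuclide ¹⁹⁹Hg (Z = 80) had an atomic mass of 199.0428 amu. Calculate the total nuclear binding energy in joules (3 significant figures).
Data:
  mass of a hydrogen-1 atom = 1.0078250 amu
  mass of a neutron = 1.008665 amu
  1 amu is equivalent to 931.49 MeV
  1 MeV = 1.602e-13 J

Z = 80, so N = A − Z = 199 − 80 = 119.
Mass of separated nucleons = 80(1.0078250) + 119(1.008665) = 80.6260000 + 120.031135 = 200.6571350 amu
Mass defect Δm = 200.6571350 − 199.0428 = 1.6143350 amu
E_B = 1.6143350 × 931.49 = 1503.74 MeV
In joules: 1503.74 MeV × 1.602e-13 J/MeV = 2.4090e-10 J

2.41e-10 J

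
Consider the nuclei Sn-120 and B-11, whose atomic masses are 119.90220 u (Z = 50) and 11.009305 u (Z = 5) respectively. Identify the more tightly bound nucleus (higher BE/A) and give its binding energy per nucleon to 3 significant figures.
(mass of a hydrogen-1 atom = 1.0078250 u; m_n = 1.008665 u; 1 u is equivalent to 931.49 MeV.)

Sn-120; 8.50 MeV/nucleon

Sn-120: Σm = 50(1.0078250) + 70(1.008665) = 120.9978000 u; Δm = 1.0956000 u; E_B = 1020.54 MeV; E_B/A = 8.5045 MeV
B-11: Σm = 5(1.0078250) + 6(1.008665) = 11.0911150 u; Δm = 0.0818100 u; E_B = 76.205 MeV; E_B/A = 6.928 MeV
Sn-120 has the higher binding energy per nucleon, so it is the more tightly bound nucleus.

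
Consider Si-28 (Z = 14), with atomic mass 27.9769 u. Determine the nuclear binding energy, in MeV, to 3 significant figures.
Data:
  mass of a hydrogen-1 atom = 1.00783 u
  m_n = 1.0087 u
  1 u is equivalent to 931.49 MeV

237 MeV

Z = 14, so N = A − Z = 28 − 14 = 14.
Total constituent mass: 14 × 1.00783 + 14 × 1.0087 = 28.23142 u
Δm = 28.23142 − 27.9769 = 0.25452 u
Binding energy = Δm·c² = 0.25452 × 931.49 MeV/u = 237.083 MeV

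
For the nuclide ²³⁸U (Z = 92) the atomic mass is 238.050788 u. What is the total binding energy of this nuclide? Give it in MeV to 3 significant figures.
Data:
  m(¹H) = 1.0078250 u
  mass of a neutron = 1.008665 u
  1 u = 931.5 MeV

Total constituent mass: 92 × 1.0078250 + 146 × 1.008665 = 239.9849900 u
Mass defect Δm = 239.9849900 − 238.050788 = 1.9342020 u
E_B = 1.9342020 × 931.5 = 1801.71 MeV

1800 MeV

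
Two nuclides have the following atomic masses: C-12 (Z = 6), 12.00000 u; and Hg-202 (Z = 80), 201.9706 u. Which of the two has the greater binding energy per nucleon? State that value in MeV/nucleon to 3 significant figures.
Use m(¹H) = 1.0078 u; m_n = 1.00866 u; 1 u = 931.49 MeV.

Hg-202; 7.89 MeV/nucleon

C-12: Σm = 6(1.0078) + 6(1.00866) = 12.09876 u; Δm = 0.09876 u; E_B = 91.994 MeV; E_B/A = 7.666 MeV
Hg-202: Σm = 80(1.0078) + 122(1.00866) = 203.68052 u; Δm = 1.70992 u; E_B = 1592.8 MeV; E_B/A = 7.885 MeV
Hg-202 has the higher binding energy per nucleon, so it is the more tightly bound nucleus.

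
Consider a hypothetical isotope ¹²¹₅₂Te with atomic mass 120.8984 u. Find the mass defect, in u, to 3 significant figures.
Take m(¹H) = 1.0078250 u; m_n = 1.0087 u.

1.11 u

Mass of separated nucleons = 52(1.0078250) + 69(1.0087) = 52.4069000 + 69.6003 = 122.0072000 u
Δm = 122.0072000 − 120.8984 = 1.1088000 u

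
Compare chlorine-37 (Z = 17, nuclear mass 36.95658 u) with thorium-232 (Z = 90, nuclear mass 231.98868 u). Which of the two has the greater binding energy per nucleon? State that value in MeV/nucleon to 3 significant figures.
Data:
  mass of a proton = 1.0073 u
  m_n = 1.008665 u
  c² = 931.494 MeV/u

chlorine-37; 8.58 MeV/nucleon

chlorine-37: Σm = 17(1.0073) + 20(1.008665) = 37.297400 u; Δm = 0.340820 u; E_B = 317.47 MeV; E_B/A = 8.580 MeV
thorium-232: Σm = 90(1.0073) + 142(1.008665) = 233.887430 u; Δm = 1.898750 u; E_B = 1768.7 MeV; E_B/A = 7.624 MeV
chlorine-37 has the higher binding energy per nucleon, so it is the more tightly bound nucleus.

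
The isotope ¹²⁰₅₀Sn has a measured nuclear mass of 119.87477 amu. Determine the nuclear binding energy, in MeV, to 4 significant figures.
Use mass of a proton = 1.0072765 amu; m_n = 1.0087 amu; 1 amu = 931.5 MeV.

1023 MeV

Z = 50, so N = A − Z = 120 − 50 = 70.
Mass of separated nucleons = 50(1.0072765) + 70(1.0087) = 50.3638250 + 70.6090 = 120.9728250 amu
The mass defect is 120.9728250 − 119.87477 = 1.0980550 amu.
E_B = 1.0980550 × 931.5 = 1022.84 MeV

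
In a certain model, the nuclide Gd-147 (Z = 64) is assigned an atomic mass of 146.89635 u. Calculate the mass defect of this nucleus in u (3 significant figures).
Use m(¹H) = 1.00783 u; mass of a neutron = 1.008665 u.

Mass of separated nucleons = 64(1.00783) + 83(1.008665) = 64.50112 + 83.719195 = 148.220315 u
Mass defect Δm = 148.220315 − 146.89635 = 1.323965 u

1.32 u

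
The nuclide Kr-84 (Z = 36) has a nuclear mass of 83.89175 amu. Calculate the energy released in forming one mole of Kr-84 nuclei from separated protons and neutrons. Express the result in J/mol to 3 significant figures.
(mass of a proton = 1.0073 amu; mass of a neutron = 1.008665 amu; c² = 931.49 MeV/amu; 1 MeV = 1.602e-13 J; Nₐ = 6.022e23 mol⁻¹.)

Z = 36, so N = A − Z = 84 − 36 = 48.
Total constituent mass: 36 × 1.0073 + 48 × 1.008665 = 84.678720 amu
Mass defect Δm = 84.678720 − 83.89175 = 0.786970 amu
Binding energy = Δm·c² = 0.786970 × 931.49 MeV/amu = 733.055 MeV
Per nucleus in joules: 733.055 MeV × 1.602e-13 J/MeV = 1.1744e-10 J
Per mole: 1.1744e-10 J × 6.022e23 mol⁻¹ = 7.0722e+13 J/mol

7.07e+13 J/mol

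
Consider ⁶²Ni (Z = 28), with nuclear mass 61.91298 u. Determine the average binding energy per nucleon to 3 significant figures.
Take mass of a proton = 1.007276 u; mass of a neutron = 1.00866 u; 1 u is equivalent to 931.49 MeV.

8.79 MeV/nucleon

The nucleus contains 28 protons and 62 − 28 = 34 neutrons.
Total constituent mass: 28 × 1.007276 + 34 × 1.00866 = 62.498168 u
Mass defect Δm = 62.498168 − 61.91298 = 0.585188 u
Binding energy = Δm·c² = 0.585188 × 931.49 MeV/u = 545.097 MeV
Per nucleon: 545.097 / 62 = 8.792 MeV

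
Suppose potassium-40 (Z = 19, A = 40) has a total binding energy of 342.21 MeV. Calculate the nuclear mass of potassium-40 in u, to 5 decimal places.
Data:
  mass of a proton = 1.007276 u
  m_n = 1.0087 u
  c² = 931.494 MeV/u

39.95357 u

Mass defect = 342.21 MeV / (931.494 MeV/u) = 0.3673776 u
Constituent mass = 19(1.007276) + 21(1.0087) = 40.320944 u
Nuclear mass = 40.320944 − 0.3673776 = 39.9535664 u ≈ 39.95357 u (to 5 decimal places)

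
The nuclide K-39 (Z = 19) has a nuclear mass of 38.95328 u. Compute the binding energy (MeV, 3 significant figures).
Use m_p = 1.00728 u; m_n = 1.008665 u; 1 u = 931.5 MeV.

With 19 protons and 20 neutrons (A = 39):
Mass of separated nucleons = 19(1.00728) + 20(1.008665) = 19.13832 + 20.173300 = 39.311620 u
Δm = 39.311620 − 38.95328 = 0.358340 u
Binding energy = Δm·c² = 0.358340 × 931.5 MeV/u = 333.794 MeV

334 MeV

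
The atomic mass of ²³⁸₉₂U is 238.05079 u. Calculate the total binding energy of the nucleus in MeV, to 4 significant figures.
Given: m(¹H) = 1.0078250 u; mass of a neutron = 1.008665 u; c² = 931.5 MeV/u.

1802 MeV

The nucleus contains 92 protons and 238 − 92 = 146 neutrons.
Total constituent mass: 92 × 1.0078250 + 146 × 1.008665 = 239.9849900 u
Mass defect Δm = 239.9849900 − 238.05079 = 1.9342000 u
Converting to energy: 1.9342000 u × 931.5 MeV/u = 1801.71 MeV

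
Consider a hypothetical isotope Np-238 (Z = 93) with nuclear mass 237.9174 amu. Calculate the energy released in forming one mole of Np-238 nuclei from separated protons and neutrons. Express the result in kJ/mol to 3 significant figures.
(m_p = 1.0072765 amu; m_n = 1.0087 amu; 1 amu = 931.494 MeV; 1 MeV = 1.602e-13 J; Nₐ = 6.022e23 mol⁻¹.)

The nucleus contains 93 protons and 238 − 93 = 145 neutrons.
Mass of separated nucleons = 93(1.0072765) + 145(1.0087) = 93.6767145 + 146.2615 = 239.9382145 amu
Mass defect Δm = 239.9382145 − 237.9174 = 2.0208145 amu
E_B = 2.0208145 × 931.494 = 1882.38 MeV
Per nucleus in joules: 1882.38 MeV × 1.602e-13 J/MeV = 3.0156e-10 J
Per mole: 3.0156e-10 J × 6.022e23 mol⁻¹ = 1.8160e+14 J/mol

1.82e+11 kJ/mol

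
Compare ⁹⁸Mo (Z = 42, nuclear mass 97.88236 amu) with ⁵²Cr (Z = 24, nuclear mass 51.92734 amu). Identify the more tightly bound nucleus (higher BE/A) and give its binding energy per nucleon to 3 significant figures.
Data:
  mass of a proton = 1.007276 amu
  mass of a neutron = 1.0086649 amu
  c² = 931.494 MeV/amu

⁹⁸Mo: Σm = 42(1.007276) + 56(1.0086649) = 98.7908264 amu; Δm = 0.9084664 amu; E_B = 846.23 MeV; E_B/A = 8.635 MeV
⁵²Cr: Σm = 24(1.007276) + 28(1.0086649) = 52.4172412 amu; Δm = 0.4899012 amu; E_B = 456.34 MeV; E_B/A = 8.776 MeV
⁵²Cr has the higher binding energy per nucleon, so it is the more tightly bound nucleus.

⁵²Cr; 8.78 MeV/nucleon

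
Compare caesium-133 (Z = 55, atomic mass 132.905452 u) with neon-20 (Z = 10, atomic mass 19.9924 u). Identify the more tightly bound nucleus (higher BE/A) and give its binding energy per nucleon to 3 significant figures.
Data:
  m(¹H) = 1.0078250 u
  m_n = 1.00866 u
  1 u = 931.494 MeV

caesium-133: Σm = 55(1.0078250) + 78(1.00866) = 134.1058550 u; Δm = 1.2004030 u; E_B = 1118.17 MeV; E_B/A = 8.407 MeV
neon-20: Σm = 10(1.0078250) + 10(1.00866) = 20.1648500 u; Δm = 0.1724500 u; E_B = 160.64 MeV; E_B/A = 8.032 MeV
caesium-133 has the higher binding energy per nucleon, so it is the more tightly bound nucleus.

caesium-133; 8.41 MeV/nucleon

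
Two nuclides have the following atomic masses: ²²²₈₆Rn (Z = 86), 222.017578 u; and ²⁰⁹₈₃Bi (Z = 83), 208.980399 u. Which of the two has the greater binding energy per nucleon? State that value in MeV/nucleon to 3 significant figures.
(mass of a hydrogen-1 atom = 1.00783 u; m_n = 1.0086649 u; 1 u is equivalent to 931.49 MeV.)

²⁰⁹₈₃Bi; 7.85 MeV/nucleon

²²²₈₆Rn: Σm = 86(1.00783) + 136(1.0086649) = 223.8518064 u; Δm = 1.8342284 u; E_B = 1708.6 MeV; E_B/A = 7.696 MeV
²⁰⁹₈₃Bi: Σm = 83(1.00783) + 126(1.0086649) = 210.7416674 u; Δm = 1.7612684 u; E_B = 1640.6 MeV; E_B/A = 7.850 MeV
²⁰⁹₈₃Bi has the higher binding energy per nucleon, so it is the more tightly bound nucleus.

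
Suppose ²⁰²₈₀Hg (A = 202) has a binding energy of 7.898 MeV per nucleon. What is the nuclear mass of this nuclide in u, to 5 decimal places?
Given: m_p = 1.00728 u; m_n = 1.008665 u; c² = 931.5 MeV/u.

201.92681 u

Total binding energy = 202 × 7.898 = 1595.396 MeV
Mass defect = 1595.396 MeV / (931.5 MeV/u) = 1.7127171 u
Constituent mass = 80(1.00728) + 122(1.008665) = 203.639530 u
Nuclear mass = 203.639530 − 1.7127171 = 201.9268129 u ≈ 201.92681 u (to 5 decimal places)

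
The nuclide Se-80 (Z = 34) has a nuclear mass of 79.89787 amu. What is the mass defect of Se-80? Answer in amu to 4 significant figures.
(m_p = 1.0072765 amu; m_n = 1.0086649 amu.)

Z = 34, so N = A − Z = 80 − 34 = 46.
Total constituent mass: 34 × 1.0072765 + 46 × 1.0086649 = 80.6459864 amu
Mass defect Δm = 80.6459864 − 79.89787 = 0.7481164 amu

0.7481 amu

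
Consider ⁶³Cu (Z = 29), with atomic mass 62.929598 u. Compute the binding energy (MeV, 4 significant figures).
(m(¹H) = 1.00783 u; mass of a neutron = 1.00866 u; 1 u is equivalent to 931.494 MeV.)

The nucleus contains 29 protons and 63 − 29 = 34 neutrons.
Mass of separated nucleons = 29(1.00783) + 34(1.00866) = 29.22707 + 34.29444 = 63.52151 u
Δm = 63.52151 − 62.929598 = 0.591912 u
E_B = 0.591912 × 931.494 = 551.362 MeV

551.4 MeV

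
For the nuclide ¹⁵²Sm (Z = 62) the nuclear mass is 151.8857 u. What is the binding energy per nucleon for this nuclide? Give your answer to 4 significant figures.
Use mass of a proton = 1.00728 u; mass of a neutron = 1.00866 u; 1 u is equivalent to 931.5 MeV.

8.243 MeV/nucleon

Z = 62, so N = A − Z = 152 − 62 = 90.
Mass of separated nucleons = 62(1.00728) + 90(1.00866) = 62.45136 + 90.77940 = 153.23076 u
Δm = 153.23076 − 151.8857 = 1.34506 u
Converting to energy: 1.34506 u × 931.5 MeV/u = 1252.92 MeV
BE/A = 1252.92 MeV / 152 = 8.243 MeV/nucleon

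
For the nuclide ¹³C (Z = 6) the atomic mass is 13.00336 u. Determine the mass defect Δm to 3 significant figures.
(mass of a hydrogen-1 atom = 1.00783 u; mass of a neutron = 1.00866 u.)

0.104 u

The nucleus contains 6 protons and 13 − 6 = 7 neutrons.
Σm = 6·m(¹H) + 7·m_n = 6.04698 + 7.06062 = 13.10760 u
Δm = 13.10760 − 13.00336 = 0.10424 u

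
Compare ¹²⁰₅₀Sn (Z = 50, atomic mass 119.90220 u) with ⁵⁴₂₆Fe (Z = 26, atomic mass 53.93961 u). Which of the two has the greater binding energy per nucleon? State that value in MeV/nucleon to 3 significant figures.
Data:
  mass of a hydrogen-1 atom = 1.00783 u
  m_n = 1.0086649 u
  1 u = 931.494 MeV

⁵⁴₂₆Fe; 8.74 MeV/nucleon

¹²⁰₅₀Sn: Σm = 50(1.00783) + 70(1.0086649) = 120.9980430 u; Δm = 1.0958430 u; E_B = 1020.77 MeV; E_B/A = 8.506 MeV
⁵⁴₂₆Fe: Σm = 26(1.00783) + 28(1.0086649) = 54.4461972 u; Δm = 0.5065872 u; E_B = 471.88 MeV; E_B/A = 8.739 MeV
⁵⁴₂₆Fe has the higher binding energy per nucleon, so it is the more tightly bound nucleus.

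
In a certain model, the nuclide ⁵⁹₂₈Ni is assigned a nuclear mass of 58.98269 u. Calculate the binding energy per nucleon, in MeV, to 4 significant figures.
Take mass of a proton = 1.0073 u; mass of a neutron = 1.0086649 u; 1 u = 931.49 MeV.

7.741 MeV/nucleon

Z = 28, so N = A − Z = 59 − 28 = 31.
Σm = 28·m_p + 31·m_n = 28.2044 + 31.2686119 = 59.4730119 u
Mass defect Δm = 59.4730119 − 58.98269 = 0.4903219 u
Converting to energy: 0.4903219 u × 931.49 MeV/u = 456.730 MeV
Dividing by A = 59 gives 7.741 MeV per nucleon.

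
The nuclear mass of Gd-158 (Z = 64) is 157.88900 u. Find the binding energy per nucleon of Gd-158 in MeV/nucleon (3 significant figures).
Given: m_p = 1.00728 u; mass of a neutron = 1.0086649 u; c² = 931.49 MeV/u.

The nucleus contains 64 protons and 158 − 64 = 94 neutrons.
Σm = 64·m_p + 94·m_n = 64.46592 + 94.8145006 = 159.2804206 u
Mass defect Δm = 159.2804206 − 157.88900 = 1.3914206 u
Converting to energy: 1.3914206 u × 931.49 MeV/u = 1296.09 MeV
BE/A = 1296.09 MeV / 158 = 8.203 MeV/nucleon

8.20 MeV/nucleon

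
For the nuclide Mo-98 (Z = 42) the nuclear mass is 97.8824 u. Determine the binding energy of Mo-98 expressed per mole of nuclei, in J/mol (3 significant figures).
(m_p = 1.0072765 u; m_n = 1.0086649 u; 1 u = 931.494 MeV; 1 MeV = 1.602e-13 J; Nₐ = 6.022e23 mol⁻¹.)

8.16e+13 J/mol

The nucleus contains 42 protons and 98 − 42 = 56 neutrons.
Σm = 42·m_p + 56·m_n = 42.3056130 + 56.4852344 = 98.7908474 u
Mass defect Δm = 98.7908474 − 97.8824 = 0.9084474 u
Binding energy = Δm·c² = 0.9084474 × 931.494 MeV/u = 846.213 MeV
Per nucleus in joules: 846.213 MeV × 1.602e-13 J/MeV = 1.3556e-10 J
Per mole: 1.3556e-10 J × 6.022e23 mol⁻¹ = 8.1634e+13 J/mol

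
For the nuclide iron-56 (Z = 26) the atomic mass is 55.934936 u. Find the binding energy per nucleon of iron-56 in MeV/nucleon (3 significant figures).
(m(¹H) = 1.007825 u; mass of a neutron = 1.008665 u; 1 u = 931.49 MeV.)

The nucleus contains 26 protons and 56 − 26 = 30 neutrons.
Σm = 26·m(¹H) + 30·m_n = 26.203450 + 30.259950 = 56.463400 u
The mass defect is 56.463400 − 55.934936 = 0.528464 u.
Binding energy = Δm·c² = 0.528464 × 931.49 MeV/u = 492.259 MeV
BE/A = 492.259 MeV / 56 = 8.790 MeV/nucleon

8.79 MeV/nucleon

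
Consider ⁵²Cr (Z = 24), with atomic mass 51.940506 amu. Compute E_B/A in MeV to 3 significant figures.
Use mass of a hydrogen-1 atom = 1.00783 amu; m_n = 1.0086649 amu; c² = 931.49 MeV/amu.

With 24 protons and 28 neutrons (A = 52):
Σm = 24·m(¹H) + 28·m_n = 24.18792 + 28.2426172 = 52.4305372 amu
The mass defect is 52.4305372 − 51.940506 = 0.4900312 amu.
Binding energy = Δm·c² = 0.4900312 × 931.49 MeV/amu = 456.459 MeV
Dividing by A = 52 gives 8.778 MeV per nucleon.

8.78 MeV/nucleon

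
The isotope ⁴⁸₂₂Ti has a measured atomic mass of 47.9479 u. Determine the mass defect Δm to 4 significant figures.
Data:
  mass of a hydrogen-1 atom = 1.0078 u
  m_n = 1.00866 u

The nucleus contains 22 protons and 48 − 22 = 26 neutrons.
Total constituent mass: 22 × 1.0078 + 26 × 1.00866 = 48.39676 u
The mass defect is 48.39676 − 47.9479 = 0.44886 u.

0.4489 u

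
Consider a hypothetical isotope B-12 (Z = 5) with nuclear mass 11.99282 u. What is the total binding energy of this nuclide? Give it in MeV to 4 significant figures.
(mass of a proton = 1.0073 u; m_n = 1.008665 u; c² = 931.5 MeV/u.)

97.19 MeV

Z = 5, so N = A − Z = 12 − 5 = 7.
Σm = 5·m_p + 7·m_n = 5.0365 + 7.060655 = 12.097155 u
Δm = 12.097155 − 11.99282 = 0.104335 u
Converting to energy: 0.104335 u × 931.5 MeV/u = 97.1881 MeV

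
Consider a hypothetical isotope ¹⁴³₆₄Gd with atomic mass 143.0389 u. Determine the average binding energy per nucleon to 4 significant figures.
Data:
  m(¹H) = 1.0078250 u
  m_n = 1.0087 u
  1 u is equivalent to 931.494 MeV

Z = 64, so N = A − Z = 143 − 64 = 79.
Total constituent mass: 64 × 1.0078250 + 79 × 1.0087 = 144.1881000 u
The mass defect is 144.1881000 − 143.0389 = 1.1492000 u.
Binding energy = Δm·c² = 1.1492000 × 931.494 MeV/u = 1070.47 MeV
Per nucleon: 1070.47 / 143 = 7.486 MeV

7.486 MeV/nucleon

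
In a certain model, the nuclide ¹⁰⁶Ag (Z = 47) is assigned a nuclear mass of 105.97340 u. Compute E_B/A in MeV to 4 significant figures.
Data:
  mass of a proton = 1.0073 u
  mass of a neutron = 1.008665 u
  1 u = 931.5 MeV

The nucleus contains 47 protons and 106 − 47 = 59 neutrons.
Σm = 47·m_p + 59·m_n = 47.3431 + 59.511235 = 106.854335 u
The mass defect is 106.854335 − 105.97340 = 0.880935 u.
E_B = 0.880935 × 931.5 = 820.591 MeV
Dividing by A = 106 gives 7.741 MeV per nucleon.

7.741 MeV/nucleon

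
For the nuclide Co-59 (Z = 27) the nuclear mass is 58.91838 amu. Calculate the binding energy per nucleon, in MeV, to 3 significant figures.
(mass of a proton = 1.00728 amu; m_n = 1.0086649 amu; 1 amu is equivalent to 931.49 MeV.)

8.77 MeV/nucleon

Mass of separated nucleons = 27(1.00728) + 32(1.0086649) = 27.19656 + 32.2772768 = 59.4738368 amu
Mass defect Δm = 59.4738368 − 58.91838 = 0.5554568 amu
E_B = 0.5554568 × 931.49 = 517.402 MeV
BE/A = 517.402 MeV / 59 = 8.770 MeV/nucleon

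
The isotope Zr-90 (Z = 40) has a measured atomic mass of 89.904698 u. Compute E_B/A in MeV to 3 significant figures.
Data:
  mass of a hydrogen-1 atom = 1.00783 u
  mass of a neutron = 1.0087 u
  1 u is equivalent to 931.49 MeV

Mass of separated nucleons = 40(1.00783) + 50(1.0087) = 40.31320 + 50.4350 = 90.74820 u
Mass defect Δm = 90.74820 − 89.904698 = 0.843502 u
E_B = 0.843502 × 931.49 = 785.714 MeV
BE/A = 785.714 MeV / 90 = 8.730 MeV/nucleon

8.73 MeV/nucleon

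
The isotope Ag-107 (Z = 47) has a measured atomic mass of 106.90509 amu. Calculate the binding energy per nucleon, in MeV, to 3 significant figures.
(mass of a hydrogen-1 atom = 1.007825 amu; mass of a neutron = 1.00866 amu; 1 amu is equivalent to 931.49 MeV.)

Total constituent mass: 47 × 1.007825 + 60 × 1.00866 = 107.887375 amu
Mass defect Δm = 107.887375 − 106.90509 = 0.982285 amu
Binding energy = Δm·c² = 0.982285 × 931.49 MeV/amu = 914.989 MeV
Per nucleon: 914.989 / 107 = 8.551 MeV

8.55 MeV/nucleon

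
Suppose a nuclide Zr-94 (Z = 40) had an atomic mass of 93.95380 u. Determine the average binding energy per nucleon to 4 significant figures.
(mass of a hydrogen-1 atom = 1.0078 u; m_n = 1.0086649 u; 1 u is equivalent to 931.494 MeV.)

8.186 MeV/nucleon

The nucleus contains 40 protons and 94 − 40 = 54 neutrons.
Mass of separated nucleons = 40(1.0078) + 54(1.0086649) = 40.3120 + 54.4679046 = 94.7799046 u
Mass defect Δm = 94.7799046 − 93.95380 = 0.8261046 u
Binding energy = Δm·c² = 0.8261046 × 931.494 MeV/u = 769.511 MeV
BE/A = 769.511 MeV / 94 = 8.186 MeV/nucleon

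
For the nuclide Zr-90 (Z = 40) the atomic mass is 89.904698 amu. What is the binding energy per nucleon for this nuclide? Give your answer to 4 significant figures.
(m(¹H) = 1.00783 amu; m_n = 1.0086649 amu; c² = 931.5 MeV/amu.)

8.712 MeV/nucleon

Mass of separated nucleons = 40(1.00783) + 50(1.0086649) = 40.31320 + 50.4332450 = 90.7464450 amu
Δm = 90.7464450 − 89.904698 = 0.8417470 amu
E_B = 0.8417470 × 931.5 = 784.087 MeV
BE/A = 784.087 MeV / 90 = 8.712 MeV/nucleon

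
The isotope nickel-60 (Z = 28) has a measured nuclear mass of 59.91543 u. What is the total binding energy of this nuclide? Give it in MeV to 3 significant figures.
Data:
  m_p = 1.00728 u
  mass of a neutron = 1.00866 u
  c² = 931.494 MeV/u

The nucleus contains 28 protons and 60 − 28 = 32 neutrons.
Σm = 28·m_p + 32·m_n = 28.20384 + 32.27712 = 60.48096 u
The mass defect is 60.48096 − 59.91543 = 0.56553 u.
E_B = 0.56553 × 931.494 = 526.788 MeV

527 MeV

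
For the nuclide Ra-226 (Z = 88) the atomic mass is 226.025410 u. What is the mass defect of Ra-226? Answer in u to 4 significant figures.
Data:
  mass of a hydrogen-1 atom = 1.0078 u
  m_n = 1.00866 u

1.856 u

Z = 88, so N = A − Z = 226 − 88 = 138.
Σm = 88·m(¹H) + 138·m_n = 88.6864 + 139.19508 = 227.88148 u
Δm = 227.88148 − 226.025410 = 1.856070 u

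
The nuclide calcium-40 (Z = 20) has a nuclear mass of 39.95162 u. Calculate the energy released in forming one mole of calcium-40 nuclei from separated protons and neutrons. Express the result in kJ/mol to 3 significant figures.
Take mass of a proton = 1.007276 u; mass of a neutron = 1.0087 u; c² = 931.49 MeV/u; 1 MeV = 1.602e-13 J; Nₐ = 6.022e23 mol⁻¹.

With 20 protons and 20 neutrons (A = 40):
Σm = 20·m_p + 20·m_n = 20.145520 + 20.1740 = 40.319520 u
Mass defect Δm = 40.319520 − 39.95162 = 0.367900 u
Converting to energy: 0.367900 u × 931.49 MeV/u = 342.695 MeV
Per nucleus in joules: 342.695 MeV × 1.602e-13 J/MeV = 5.4900e-11 J
Per mole: 5.4900e-11 J × 6.022e23 mol⁻¹ = 3.3061e+13 J/mol

3.31e+10 kJ/mol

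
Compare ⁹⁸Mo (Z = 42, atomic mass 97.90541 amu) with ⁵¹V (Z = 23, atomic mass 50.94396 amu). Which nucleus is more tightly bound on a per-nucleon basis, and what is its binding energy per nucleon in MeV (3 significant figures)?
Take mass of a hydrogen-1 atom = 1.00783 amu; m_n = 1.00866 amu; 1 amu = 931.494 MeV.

⁵¹V; 8.74 MeV/nucleon

⁹⁸Mo: Σm = 42(1.00783) + 56(1.00866) = 98.81382 amu; Δm = 0.90841 amu; E_B = 846.18 MeV; E_B/A = 8.634 MeV
⁵¹V: Σm = 23(1.00783) + 28(1.00866) = 51.42257 amu; Δm = 0.47861 amu; E_B = 445.82 MeV; E_B/A = 8.742 MeV
⁵¹V has the higher binding energy per nucleon, so it is the more tightly bound nucleus.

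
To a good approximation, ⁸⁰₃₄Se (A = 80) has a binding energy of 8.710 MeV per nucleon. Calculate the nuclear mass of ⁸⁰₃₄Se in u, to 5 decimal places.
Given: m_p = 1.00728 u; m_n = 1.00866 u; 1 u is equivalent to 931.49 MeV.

79.89783 u

Total binding energy = 80 × 8.710 = 696.800 MeV
Mass defect = 696.800 MeV / (931.49 MeV/u) = 0.7480488 u
Constituent mass = 34(1.00728) + 46(1.00866) = 80.64588 u
Nuclear mass = 80.64588 − 0.7480488 = 79.8978312 u ≈ 79.89783 u (to 5 decimal places)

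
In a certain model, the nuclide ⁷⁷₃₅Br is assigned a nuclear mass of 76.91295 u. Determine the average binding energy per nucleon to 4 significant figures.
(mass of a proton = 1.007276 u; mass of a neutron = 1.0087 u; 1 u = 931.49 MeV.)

8.554 MeV/nucleon

With 35 protons and 42 neutrons (A = 77):
Mass of separated nucleons = 35(1.007276) + 42(1.0087) = 35.254660 + 42.3654 = 77.620060 u
Mass defect Δm = 77.620060 − 76.91295 = 0.707110 u
Binding energy = Δm·c² = 0.707110 × 931.49 MeV/u = 658.666 MeV
Dividing by A = 77 gives 8.554 MeV per nucleon.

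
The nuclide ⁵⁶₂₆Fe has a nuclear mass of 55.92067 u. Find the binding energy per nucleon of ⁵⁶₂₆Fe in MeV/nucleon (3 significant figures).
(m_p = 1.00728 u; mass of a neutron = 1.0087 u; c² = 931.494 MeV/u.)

8.81 MeV/nucleon

The nucleus contains 26 protons and 56 − 26 = 30 neutrons.
Mass of separated nucleons = 26(1.00728) + 30(1.0087) = 26.18928 + 30.2610 = 56.45028 u
The mass defect is 56.45028 − 55.92067 = 0.52961 u.
Converting to energy: 0.52961 u × 931.494 MeV/u = 493.329 MeV
Per nucleon: 493.329 / 56 = 8.809 MeV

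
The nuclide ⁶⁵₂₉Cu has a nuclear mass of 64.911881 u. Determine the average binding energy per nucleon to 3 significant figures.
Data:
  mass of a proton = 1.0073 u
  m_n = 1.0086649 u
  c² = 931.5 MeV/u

8.77 MeV/nucleon

The nucleus contains 29 protons and 65 − 29 = 36 neutrons.
Σm = 29·m_p + 36·m_n = 29.2117 + 36.3119364 = 65.5236364 u
Mass defect Δm = 65.5236364 − 64.911881 = 0.6117554 u
Converting to energy: 0.6117554 u × 931.5 MeV/u = 569.850 MeV
Per nucleon: 569.850 / 65 = 8.767 MeV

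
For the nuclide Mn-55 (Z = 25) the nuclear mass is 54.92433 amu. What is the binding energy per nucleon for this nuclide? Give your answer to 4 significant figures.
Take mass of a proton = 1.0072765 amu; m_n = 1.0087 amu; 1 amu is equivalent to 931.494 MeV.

8.783 MeV/nucleon

The nucleus contains 25 protons and 55 − 25 = 30 neutrons.
Mass of separated nucleons = 25(1.0072765) + 30(1.0087) = 25.1819125 + 30.2610 = 55.4429125 amu
Mass defect Δm = 55.4429125 − 54.92433 = 0.5185825 amu
Binding energy = Δm·c² = 0.5185825 × 931.494 MeV/amu = 483.056 MeV
BE/A = 483.056 MeV / 55 = 8.783 MeV/nucleon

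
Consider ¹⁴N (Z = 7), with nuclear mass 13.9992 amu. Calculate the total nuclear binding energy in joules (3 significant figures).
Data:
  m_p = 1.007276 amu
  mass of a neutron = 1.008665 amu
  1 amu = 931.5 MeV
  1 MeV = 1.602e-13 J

1.68e-11 J

Z = 7, so N = A − Z = 14 − 7 = 7.
Σm = 7·m_p + 7·m_n = 7.050932 + 7.060655 = 14.111587 amu
Mass defect Δm = 14.111587 − 13.9992 = 0.112387 amu
E_B = 0.112387 × 931.5 = 104.688 MeV
In joules: 104.688 MeV × 1.602e-13 J/MeV = 1.6771e-11 J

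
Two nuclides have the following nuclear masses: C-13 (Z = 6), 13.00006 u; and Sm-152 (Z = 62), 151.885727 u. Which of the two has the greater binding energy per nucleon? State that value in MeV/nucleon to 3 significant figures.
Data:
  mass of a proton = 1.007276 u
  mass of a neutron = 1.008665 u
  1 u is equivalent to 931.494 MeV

Sm-152; 8.24 MeV/nucleon

C-13: Σm = 6(1.007276) + 7(1.008665) = 13.104311 u; Δm = 0.104251 u; E_B = 97.109 MeV; E_B/A = 7.470 MeV
Sm-152: Σm = 62(1.007276) + 90(1.008665) = 153.230962 u; Δm = 1.345235 u; E_B = 1253.1 MeV; E_B/A = 8.244 MeV
Sm-152 has the higher binding energy per nucleon, so it is the more tightly bound nucleus.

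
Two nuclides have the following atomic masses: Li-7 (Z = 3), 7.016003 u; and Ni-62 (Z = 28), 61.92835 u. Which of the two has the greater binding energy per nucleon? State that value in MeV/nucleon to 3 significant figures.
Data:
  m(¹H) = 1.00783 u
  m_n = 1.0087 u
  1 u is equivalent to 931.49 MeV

Ni-62; 8.81 MeV/nucleon

Li-7: Σm = 3(1.00783) + 4(1.0087) = 7.05829 u; Δm = 0.042287 u; E_B = 39.390 MeV; E_B/A = 5.627 MeV
Ni-62: Σm = 28(1.00783) + 34(1.0087) = 62.51504 u; Δm = 0.58669 u; E_B = 546.496 MeV; E_B/A = 8.814 MeV
Ni-62 has the higher binding energy per nucleon, so it is the more tightly bound nucleus.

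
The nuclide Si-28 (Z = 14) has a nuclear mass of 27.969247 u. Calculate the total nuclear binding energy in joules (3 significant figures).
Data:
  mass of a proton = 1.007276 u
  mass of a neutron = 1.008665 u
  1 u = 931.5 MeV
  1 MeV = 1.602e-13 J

3.79e-11 J

With 14 protons and 14 neutrons (A = 28):
Σm = 14·m_p + 14·m_n = 14.101864 + 14.121310 = 28.223174 u
Mass defect Δm = 28.223174 − 27.969247 = 0.253927 u
Binding energy = Δm·c² = 0.253927 × 931.5 MeV/u = 236.533 MeV
In joules: 236.533 MeV × 1.602e-13 J/MeV = 3.7893e-11 J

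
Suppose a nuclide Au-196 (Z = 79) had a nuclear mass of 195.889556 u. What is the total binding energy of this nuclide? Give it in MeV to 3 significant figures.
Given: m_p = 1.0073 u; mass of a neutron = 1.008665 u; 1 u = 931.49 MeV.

1580 MeV

Mass of separated nucleons = 79(1.0073) + 117(1.008665) = 79.5767 + 118.013805 = 197.590505 u
The mass defect is 197.590505 − 195.889556 = 1.700949 u.
Binding energy = Δm·c² = 1.700949 × 931.49 MeV/u = 1584.42 MeV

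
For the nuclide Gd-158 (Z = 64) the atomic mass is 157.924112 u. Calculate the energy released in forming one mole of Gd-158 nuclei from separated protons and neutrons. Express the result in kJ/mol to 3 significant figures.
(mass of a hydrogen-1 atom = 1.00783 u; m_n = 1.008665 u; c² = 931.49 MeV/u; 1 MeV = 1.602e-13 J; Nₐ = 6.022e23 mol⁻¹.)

1.25e+11 kJ/mol

With 64 protons and 94 neutrons (A = 158):
Total constituent mass: 64 × 1.00783 + 94 × 1.008665 = 159.315630 u
The mass defect is 159.315630 − 157.924112 = 1.391518 u.
E_B = 1.391518 × 931.49 = 1296.19 MeV
Per nucleus in joules: 1296.19 MeV × 1.602e-13 J/MeV = 2.0765e-10 J
Per mole: 2.0765e-10 J × 6.022e23 mol⁻¹ = 1.2505e+14 J/mol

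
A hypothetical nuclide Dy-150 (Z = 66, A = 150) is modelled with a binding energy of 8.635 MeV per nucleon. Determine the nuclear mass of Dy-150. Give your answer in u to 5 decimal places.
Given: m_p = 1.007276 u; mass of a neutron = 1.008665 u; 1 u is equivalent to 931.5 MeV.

149.81758 u

Total binding energy = 150 × 8.635 = 1295.250 MeV
Mass defect = 1295.250 MeV / (931.5 MeV/u) = 1.3904992 u
Constituent mass = 66(1.007276) + 84(1.008665) = 151.208076 u
Nuclear mass = 151.208076 − 1.3904992 = 149.8175768 u ≈ 149.81758 u (to 5 decimal places)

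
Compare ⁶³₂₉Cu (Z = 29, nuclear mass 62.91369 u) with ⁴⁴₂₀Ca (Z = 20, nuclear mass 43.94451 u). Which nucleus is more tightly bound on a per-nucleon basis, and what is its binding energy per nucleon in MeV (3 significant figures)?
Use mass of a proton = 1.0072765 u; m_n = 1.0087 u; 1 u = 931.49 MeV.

⁶³₂₉Cu: Σm = 29(1.0072765) + 34(1.0087) = 63.5068185 u; Δm = 0.5931285 u; E_B = 552.49 MeV; E_B/A = 8.770 MeV
⁴⁴₂₀Ca: Σm = 20(1.0072765) + 24(1.0087) = 44.3543300 u; Δm = 0.4098200 u; E_B = 381.74 MeV; E_B/A = 8.676 MeV
⁶³₂₉Cu has the higher binding energy per nucleon, so it is the more tightly bound nucleus.

⁶³₂₉Cu; 8.77 MeV/nucleon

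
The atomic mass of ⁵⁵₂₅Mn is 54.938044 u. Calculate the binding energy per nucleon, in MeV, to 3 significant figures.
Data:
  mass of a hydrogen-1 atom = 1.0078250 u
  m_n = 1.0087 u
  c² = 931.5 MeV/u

8.78 MeV/nucleon

The nucleus contains 25 protons and 55 − 25 = 30 neutrons.
Total constituent mass: 25 × 1.0078250 + 30 × 1.0087 = 55.4566250 u
Mass defect Δm = 55.4566250 − 54.938044 = 0.5185810 u
Converting to energy: 0.5185810 u × 931.5 MeV/u = 483.058 MeV
BE/A = 483.058 MeV / 55 = 8.783 MeV/nucleon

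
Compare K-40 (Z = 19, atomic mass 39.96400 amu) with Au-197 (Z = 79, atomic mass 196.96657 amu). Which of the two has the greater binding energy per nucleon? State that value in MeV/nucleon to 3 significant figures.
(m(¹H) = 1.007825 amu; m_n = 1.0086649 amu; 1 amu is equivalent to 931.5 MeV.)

K-40; 8.54 MeV/nucleon

K-40: Σm = 19(1.007825) + 21(1.0086649) = 40.3306379 amu; Δm = 0.3666379 amu; E_B = 341.52 MeV; E_B/A = 8.538 MeV
Au-197: Σm = 79(1.007825) + 118(1.0086649) = 198.6406332 amu; Δm = 1.6740632 amu; E_B = 1559.4 MeV; E_B/A = 7.916 MeV
K-40 has the higher binding energy per nucleon, so it is the more tightly bound nucleus.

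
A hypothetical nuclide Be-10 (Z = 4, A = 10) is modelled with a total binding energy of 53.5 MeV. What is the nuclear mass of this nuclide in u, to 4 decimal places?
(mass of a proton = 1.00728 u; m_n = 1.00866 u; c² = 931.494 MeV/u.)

10.0236 u

Mass defect = 53.5 MeV / (931.494 MeV/u) = 0.057435 u
Constituent mass = 4(1.00728) + 6(1.00866) = 10.08108 u
Nuclear mass = 10.08108 − 0.057435 = 10.023645 u ≈ 10.0236 u (to 4 decimal places)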